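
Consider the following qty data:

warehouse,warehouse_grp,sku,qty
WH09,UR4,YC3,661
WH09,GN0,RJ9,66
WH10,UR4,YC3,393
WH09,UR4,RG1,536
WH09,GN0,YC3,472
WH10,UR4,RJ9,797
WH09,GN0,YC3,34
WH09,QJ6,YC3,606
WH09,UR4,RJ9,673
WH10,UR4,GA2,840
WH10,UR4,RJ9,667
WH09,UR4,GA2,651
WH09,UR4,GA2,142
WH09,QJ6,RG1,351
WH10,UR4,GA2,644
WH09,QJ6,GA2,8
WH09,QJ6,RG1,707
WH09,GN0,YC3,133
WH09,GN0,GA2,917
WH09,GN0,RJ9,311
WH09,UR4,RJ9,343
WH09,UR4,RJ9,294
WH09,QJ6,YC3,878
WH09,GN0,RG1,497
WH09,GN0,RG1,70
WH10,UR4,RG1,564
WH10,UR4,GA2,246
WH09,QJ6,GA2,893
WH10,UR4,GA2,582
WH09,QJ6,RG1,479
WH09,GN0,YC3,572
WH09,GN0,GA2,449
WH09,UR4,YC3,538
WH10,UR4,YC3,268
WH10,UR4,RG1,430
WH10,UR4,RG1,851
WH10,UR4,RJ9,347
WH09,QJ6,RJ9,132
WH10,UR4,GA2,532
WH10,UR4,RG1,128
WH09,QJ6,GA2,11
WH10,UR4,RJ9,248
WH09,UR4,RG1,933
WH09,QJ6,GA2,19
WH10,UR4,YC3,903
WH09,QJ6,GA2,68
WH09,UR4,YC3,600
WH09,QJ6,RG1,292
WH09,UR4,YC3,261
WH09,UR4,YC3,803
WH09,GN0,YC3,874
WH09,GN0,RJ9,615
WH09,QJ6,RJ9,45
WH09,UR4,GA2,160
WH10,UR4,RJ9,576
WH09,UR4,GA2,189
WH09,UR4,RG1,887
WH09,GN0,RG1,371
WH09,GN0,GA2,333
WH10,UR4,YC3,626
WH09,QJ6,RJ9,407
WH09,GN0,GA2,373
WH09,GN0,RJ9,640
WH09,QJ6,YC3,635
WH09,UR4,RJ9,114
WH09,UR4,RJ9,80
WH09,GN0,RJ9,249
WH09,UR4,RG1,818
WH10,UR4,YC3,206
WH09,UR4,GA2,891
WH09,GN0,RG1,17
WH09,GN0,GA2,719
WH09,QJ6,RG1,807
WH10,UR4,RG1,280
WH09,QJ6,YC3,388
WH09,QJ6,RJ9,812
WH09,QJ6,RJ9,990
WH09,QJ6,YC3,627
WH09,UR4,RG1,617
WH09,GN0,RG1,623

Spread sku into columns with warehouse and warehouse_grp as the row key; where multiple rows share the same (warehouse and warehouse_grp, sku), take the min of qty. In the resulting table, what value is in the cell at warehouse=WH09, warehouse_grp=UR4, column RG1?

Rows with warehouse=WH09, warehouse_grp=UR4 and sku=RG1: qty values are 536, 933, 887, 818, 617.
min(536, 933, 887, 818, 617) = 536.

536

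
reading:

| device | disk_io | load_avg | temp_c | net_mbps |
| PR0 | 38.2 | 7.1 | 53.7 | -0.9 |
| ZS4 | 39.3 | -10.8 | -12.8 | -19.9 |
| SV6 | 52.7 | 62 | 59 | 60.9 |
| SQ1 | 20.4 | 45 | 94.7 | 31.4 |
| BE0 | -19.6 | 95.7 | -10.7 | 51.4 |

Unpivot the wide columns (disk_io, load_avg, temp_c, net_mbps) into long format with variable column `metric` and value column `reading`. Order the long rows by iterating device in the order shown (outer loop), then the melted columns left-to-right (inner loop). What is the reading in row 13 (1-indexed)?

20.4

20 rows total (5 × 4). Row 13: index ⌊(13-1)/4⌋ = 3 into device → SQ1; (13-1) mod 4 = 0 into the melted columns → disk_io.
So row 13 is (SQ1, disk_io, 20.4); reading = 20.4.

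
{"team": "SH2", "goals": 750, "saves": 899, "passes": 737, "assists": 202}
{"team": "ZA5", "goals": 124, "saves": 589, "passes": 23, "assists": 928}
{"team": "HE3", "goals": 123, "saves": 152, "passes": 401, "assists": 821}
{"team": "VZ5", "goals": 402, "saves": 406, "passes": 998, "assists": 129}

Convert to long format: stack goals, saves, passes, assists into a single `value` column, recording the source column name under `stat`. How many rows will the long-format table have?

4 team values × 4 melted columns = 16 rows.

16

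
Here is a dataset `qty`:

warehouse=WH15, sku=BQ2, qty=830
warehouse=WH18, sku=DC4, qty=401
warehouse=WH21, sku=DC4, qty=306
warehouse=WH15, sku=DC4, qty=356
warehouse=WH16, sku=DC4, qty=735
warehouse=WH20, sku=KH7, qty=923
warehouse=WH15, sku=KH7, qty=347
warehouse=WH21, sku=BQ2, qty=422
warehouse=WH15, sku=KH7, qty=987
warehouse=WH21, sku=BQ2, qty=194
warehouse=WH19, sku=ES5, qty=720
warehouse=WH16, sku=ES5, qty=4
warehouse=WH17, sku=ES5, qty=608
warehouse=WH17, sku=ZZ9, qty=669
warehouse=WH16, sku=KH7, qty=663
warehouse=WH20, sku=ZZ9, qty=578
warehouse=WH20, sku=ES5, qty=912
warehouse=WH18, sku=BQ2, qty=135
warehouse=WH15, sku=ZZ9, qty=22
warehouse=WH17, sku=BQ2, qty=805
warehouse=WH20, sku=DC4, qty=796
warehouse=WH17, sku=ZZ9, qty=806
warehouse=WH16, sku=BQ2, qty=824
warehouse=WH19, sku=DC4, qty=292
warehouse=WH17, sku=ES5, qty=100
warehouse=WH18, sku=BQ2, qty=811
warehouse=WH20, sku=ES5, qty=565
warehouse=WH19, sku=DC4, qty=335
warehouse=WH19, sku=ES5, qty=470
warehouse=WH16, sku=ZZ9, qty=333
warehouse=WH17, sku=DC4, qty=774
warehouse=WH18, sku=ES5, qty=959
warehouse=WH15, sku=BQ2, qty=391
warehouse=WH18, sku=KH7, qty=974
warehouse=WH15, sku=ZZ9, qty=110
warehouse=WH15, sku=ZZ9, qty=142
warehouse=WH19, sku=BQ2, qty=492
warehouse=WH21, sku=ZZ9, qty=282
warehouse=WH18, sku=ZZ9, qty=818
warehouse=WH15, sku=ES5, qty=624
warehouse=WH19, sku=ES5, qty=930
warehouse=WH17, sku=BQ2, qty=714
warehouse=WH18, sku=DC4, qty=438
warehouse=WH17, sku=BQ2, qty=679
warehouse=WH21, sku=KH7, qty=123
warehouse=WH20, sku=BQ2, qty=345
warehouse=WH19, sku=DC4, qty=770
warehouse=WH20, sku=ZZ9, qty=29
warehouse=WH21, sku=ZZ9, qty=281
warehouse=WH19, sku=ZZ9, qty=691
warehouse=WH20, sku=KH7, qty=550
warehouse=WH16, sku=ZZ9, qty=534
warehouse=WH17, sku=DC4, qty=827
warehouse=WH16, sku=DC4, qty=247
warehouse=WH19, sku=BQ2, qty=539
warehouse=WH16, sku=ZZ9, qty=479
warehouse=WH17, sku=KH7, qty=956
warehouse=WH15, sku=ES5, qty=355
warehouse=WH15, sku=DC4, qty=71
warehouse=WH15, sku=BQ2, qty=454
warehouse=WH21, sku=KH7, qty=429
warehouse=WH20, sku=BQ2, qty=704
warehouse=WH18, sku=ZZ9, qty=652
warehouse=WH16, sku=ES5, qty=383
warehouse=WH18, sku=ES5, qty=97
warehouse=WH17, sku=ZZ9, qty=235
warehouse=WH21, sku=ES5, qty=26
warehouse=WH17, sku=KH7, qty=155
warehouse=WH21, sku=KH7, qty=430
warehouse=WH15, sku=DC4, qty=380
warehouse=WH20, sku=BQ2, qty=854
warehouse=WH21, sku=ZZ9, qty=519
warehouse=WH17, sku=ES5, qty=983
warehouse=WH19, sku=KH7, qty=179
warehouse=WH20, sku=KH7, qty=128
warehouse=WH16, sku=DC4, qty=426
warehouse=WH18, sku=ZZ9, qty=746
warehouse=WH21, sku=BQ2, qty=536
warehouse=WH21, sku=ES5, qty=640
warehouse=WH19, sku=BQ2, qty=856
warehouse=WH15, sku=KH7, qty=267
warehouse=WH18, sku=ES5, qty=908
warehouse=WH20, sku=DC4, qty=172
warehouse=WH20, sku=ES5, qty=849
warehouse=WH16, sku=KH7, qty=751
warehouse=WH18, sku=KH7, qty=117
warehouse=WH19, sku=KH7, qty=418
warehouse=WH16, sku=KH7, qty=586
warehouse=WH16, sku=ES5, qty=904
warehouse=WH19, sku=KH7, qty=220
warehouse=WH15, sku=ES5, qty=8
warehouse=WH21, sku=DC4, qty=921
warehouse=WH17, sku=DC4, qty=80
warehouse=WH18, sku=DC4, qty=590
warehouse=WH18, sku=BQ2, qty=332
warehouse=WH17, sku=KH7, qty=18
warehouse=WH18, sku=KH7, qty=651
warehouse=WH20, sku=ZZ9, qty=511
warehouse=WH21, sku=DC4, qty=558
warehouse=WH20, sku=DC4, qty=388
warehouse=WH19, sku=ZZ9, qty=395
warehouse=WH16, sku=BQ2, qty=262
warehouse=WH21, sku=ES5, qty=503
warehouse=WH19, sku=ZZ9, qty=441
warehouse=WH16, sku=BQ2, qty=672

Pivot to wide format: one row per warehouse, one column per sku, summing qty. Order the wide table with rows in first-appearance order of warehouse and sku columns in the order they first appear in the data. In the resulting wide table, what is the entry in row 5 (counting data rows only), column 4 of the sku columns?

2326

With rows in first-appearance order of warehouse, row 5 is warehouse=WH20. sku columns in first-appearance order: BQ2, DC4, KH7, ES5, ZZ9; column 4 is ES5.
Long rows with warehouse=WH20, sku=ES5: 912 + 565 + 849 = 2326.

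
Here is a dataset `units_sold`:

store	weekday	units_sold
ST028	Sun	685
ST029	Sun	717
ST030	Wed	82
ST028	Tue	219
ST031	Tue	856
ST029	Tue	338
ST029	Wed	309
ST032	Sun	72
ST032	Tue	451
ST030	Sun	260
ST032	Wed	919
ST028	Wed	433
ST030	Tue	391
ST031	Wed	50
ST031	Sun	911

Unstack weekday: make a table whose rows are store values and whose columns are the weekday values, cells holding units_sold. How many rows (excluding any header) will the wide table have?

5

5 distinct store values → 5 rows.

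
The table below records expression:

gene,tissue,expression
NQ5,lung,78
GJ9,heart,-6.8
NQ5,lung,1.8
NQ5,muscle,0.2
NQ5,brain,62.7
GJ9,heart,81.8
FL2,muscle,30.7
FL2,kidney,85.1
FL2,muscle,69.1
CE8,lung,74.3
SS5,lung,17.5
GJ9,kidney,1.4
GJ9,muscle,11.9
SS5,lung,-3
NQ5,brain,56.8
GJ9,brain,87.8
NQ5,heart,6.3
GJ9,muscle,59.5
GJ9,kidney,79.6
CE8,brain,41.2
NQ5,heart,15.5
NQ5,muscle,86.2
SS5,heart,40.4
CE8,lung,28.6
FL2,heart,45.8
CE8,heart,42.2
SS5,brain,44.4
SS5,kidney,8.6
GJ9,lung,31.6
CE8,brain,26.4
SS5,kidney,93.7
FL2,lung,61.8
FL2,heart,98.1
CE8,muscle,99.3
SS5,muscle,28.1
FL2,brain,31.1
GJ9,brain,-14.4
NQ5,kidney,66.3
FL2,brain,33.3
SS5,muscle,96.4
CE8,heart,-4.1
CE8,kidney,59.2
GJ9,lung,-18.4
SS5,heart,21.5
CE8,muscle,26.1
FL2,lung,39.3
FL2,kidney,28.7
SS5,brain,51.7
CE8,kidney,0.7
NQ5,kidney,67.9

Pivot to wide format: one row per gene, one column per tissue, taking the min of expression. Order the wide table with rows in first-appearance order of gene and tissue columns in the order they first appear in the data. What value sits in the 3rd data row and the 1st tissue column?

With rows in first-appearance order of gene, row 3 is gene=FL2. tissue columns in first-appearance order: lung, heart, muscle, brain, kidney; column 1 is lung.
Long rows with gene=FL2, tissue=lung: min(61.8, 39.3) = 39.3.

39.3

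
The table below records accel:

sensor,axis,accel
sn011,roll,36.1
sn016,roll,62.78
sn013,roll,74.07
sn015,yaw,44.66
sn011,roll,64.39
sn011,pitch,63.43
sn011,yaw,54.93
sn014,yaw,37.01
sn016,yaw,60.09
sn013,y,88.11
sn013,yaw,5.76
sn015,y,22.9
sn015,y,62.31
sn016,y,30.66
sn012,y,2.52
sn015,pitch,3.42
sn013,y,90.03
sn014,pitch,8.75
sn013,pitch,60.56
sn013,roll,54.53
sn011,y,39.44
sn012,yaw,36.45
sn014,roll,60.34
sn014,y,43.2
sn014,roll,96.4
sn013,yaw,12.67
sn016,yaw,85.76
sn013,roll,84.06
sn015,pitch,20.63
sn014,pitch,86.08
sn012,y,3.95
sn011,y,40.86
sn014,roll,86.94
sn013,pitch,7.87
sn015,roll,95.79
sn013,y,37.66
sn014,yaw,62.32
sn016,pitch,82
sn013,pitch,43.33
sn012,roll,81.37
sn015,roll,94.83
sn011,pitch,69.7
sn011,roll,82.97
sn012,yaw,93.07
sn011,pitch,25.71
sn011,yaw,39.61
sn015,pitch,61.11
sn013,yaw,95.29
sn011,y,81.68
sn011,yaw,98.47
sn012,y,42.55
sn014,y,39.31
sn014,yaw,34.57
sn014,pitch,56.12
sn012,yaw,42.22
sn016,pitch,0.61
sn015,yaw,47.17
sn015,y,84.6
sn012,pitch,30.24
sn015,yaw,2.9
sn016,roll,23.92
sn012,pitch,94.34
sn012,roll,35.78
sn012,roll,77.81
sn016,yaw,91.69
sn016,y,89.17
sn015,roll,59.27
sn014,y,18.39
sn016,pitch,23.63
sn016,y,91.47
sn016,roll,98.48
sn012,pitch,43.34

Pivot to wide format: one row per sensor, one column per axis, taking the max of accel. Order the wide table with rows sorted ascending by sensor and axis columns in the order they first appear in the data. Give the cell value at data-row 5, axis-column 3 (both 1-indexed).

61.11

With rows sorted ascending by sensor, row 5 is sensor=sn015. axis columns in first-appearance order: roll, yaw, pitch, y; column 3 is pitch.
Long rows with sensor=sn015, axis=pitch: max(3.42, 20.63, 61.11) = 61.11.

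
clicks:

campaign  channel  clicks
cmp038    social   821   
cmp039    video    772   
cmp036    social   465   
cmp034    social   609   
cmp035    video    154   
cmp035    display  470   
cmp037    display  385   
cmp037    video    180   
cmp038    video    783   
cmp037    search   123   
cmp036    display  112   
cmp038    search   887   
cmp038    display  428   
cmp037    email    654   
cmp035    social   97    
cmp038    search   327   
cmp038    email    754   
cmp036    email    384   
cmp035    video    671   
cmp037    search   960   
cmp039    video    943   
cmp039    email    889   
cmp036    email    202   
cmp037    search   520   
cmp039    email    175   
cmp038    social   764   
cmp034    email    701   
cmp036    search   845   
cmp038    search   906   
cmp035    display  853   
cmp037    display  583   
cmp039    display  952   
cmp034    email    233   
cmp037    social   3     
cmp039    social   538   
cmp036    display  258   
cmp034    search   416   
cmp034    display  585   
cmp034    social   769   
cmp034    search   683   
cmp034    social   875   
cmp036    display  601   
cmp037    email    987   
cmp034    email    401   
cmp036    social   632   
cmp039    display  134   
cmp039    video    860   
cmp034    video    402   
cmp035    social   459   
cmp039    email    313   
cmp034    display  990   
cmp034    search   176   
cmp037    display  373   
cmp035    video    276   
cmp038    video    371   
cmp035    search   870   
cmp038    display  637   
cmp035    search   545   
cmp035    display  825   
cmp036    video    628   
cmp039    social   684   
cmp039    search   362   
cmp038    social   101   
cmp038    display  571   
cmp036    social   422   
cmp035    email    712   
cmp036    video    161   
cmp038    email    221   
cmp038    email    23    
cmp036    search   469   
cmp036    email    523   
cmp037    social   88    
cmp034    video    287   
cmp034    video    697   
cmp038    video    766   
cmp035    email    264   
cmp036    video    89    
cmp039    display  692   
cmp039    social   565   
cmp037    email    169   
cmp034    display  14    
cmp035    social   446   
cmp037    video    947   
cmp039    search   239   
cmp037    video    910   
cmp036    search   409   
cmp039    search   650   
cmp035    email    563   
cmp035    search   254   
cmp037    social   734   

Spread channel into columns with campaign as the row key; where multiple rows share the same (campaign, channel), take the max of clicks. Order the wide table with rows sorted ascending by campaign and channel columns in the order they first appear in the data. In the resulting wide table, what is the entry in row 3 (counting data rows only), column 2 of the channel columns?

628

With rows sorted ascending by campaign, row 3 is campaign=cmp036. channel columns in first-appearance order: social, video, display, search, email; column 2 is video.
Long rows with campaign=cmp036, channel=video: max(628, 161, 89) = 628.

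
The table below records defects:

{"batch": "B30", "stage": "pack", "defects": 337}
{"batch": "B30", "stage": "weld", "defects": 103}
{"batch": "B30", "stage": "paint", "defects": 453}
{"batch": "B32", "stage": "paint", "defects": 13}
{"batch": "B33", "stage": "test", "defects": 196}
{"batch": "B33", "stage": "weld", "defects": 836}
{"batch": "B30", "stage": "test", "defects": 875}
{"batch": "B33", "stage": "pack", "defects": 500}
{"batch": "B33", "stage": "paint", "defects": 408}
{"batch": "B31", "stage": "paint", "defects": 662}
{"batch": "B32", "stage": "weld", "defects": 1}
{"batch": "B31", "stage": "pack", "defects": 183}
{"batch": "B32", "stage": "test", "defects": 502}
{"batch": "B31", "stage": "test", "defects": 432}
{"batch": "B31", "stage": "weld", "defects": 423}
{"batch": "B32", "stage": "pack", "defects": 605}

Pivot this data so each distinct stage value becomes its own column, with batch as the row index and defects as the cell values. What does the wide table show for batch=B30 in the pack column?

337

Wide layout: rows indexed by batch, columns are the 4 distinct stage values (pack, weld, paint, test).
Cell (batch=B30, stage=pack) draws from the long row where batch=B30 and stage=pack, which has defects=337.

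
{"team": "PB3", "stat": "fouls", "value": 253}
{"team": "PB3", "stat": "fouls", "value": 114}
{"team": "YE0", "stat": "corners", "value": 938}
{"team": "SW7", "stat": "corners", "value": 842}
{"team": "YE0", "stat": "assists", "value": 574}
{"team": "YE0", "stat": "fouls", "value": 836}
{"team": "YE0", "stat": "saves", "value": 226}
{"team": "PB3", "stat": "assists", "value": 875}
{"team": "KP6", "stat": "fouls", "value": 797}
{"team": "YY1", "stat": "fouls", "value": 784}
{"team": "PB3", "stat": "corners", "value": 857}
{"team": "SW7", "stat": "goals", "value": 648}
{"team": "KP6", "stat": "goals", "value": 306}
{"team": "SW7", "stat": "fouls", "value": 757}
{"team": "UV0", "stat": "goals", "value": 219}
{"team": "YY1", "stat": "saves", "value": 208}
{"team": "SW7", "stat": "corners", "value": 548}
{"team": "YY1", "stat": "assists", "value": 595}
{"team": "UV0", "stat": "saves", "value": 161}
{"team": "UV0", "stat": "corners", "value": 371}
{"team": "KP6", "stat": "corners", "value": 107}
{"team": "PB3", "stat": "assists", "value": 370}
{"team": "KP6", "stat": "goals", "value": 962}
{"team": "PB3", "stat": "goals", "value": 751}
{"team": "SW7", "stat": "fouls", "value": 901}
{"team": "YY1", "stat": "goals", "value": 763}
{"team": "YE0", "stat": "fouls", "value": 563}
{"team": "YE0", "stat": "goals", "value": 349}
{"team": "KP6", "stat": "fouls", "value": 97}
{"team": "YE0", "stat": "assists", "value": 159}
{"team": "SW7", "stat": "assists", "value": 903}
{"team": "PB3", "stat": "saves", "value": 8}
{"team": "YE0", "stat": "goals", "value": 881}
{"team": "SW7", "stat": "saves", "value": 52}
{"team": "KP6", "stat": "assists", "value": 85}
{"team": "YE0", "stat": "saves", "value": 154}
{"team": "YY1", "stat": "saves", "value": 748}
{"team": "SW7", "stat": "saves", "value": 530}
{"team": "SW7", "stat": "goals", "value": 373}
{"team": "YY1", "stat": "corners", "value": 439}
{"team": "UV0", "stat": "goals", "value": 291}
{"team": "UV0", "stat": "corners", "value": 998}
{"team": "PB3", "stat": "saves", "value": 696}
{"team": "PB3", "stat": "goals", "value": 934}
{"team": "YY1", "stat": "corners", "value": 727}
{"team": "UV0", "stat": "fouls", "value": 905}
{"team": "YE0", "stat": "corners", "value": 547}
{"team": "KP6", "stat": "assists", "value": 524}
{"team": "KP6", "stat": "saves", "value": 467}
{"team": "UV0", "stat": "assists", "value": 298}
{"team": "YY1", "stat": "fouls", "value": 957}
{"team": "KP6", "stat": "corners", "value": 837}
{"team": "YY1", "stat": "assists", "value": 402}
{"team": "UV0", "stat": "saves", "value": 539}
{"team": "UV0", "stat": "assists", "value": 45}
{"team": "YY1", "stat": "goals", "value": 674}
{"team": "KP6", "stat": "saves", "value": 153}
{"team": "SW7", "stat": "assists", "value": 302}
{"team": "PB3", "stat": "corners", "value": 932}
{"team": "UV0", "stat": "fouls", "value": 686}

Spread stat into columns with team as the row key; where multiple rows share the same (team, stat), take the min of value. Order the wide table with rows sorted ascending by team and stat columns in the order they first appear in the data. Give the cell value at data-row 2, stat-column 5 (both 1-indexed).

With rows sorted ascending by team, row 2 is team=PB3. stat columns in first-appearance order: fouls, corners, assists, saves, goals; column 5 is goals.
Long rows with team=PB3, stat=goals: min(751, 934) = 751.

751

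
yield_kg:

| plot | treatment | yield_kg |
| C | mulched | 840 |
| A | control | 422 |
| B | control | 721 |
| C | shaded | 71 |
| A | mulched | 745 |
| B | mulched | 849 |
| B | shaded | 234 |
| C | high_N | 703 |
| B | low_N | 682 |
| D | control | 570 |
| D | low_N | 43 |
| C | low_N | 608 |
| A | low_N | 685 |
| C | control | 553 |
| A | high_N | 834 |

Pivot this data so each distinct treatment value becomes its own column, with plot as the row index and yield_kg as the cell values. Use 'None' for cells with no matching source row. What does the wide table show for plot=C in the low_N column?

The long row with plot=C, treatment=low_N has yield_kg=608.

608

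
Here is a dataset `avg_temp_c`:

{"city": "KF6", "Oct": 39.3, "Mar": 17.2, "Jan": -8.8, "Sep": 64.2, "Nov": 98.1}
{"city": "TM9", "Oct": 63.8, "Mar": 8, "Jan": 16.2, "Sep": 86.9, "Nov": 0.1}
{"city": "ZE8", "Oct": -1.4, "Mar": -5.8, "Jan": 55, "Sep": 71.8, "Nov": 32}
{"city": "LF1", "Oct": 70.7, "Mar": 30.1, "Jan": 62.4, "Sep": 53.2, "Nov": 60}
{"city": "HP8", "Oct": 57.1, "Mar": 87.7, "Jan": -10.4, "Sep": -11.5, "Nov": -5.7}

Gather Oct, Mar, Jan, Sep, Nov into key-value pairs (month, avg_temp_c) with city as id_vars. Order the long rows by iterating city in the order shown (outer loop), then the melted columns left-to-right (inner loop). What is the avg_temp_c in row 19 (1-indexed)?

25 rows total (5 × 5). Row 19: index ⌊(19-1)/5⌋ = 3 into city → LF1; (19-1) mod 5 = 3 into the melted columns → Sep.
So row 19 is (LF1, Sep, 53.2); avg_temp_c = 53.2.

53.2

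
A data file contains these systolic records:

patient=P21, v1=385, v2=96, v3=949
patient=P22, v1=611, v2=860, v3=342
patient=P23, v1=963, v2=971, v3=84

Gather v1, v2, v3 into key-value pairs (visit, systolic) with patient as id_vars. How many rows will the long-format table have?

3 patient values × 3 melted columns = 9 rows.

9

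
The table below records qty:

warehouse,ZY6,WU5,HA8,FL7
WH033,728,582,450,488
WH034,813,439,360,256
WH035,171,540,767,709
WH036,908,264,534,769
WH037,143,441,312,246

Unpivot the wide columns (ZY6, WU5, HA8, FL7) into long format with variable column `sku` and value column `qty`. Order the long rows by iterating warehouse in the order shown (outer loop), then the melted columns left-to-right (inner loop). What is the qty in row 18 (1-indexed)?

20 rows total (5 × 4). Row 18: index ⌊(18-1)/4⌋ = 4 into warehouse → WH037; (18-1) mod 4 = 1 into the melted columns → WU5.
So row 18 is (WH037, WU5, 441); qty = 441.

441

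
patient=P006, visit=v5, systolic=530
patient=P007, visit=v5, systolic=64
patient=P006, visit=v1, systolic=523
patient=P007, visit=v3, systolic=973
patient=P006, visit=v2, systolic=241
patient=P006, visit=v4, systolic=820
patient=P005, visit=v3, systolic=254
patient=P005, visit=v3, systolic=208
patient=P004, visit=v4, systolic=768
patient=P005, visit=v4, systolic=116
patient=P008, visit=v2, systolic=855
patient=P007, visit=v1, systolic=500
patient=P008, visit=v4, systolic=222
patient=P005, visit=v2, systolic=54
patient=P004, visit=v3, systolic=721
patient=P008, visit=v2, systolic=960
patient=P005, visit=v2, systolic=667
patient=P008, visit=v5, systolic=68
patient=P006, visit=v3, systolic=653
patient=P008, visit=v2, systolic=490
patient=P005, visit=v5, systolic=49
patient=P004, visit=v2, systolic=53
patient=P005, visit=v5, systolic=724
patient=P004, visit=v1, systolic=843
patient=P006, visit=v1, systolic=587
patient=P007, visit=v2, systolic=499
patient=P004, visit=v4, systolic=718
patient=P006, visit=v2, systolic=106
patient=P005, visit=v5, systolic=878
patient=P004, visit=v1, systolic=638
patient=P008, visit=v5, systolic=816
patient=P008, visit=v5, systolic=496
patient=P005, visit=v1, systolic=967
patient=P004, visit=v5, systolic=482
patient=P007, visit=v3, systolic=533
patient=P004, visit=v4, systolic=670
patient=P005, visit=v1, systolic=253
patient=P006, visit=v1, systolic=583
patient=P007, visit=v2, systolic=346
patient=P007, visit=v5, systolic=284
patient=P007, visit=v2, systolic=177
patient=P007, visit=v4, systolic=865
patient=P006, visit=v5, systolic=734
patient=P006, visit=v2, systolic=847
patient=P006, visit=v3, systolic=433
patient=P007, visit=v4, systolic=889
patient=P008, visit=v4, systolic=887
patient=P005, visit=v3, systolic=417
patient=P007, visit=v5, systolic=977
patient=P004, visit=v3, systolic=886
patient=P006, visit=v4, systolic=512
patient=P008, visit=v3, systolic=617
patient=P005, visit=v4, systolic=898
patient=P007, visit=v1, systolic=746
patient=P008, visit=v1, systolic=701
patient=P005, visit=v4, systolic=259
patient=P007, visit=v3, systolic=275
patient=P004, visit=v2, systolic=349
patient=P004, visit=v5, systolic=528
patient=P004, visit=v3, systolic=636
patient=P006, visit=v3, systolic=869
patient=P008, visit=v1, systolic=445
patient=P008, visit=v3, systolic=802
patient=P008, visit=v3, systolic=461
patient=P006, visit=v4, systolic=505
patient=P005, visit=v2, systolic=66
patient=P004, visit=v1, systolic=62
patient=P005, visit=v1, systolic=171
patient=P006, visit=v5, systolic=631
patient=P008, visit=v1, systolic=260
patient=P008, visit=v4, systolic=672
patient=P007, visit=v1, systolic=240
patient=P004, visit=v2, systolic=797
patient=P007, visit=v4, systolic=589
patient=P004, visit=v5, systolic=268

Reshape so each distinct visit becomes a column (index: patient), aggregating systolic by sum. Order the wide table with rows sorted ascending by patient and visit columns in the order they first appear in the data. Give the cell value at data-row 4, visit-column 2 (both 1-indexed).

With rows sorted ascending by patient, row 4 is patient=P007. visit columns in first-appearance order: v5, v1, v3, v2, v4; column 2 is v1.
Long rows with patient=P007, visit=v1: 500 + 746 + 240 = 1486.

1486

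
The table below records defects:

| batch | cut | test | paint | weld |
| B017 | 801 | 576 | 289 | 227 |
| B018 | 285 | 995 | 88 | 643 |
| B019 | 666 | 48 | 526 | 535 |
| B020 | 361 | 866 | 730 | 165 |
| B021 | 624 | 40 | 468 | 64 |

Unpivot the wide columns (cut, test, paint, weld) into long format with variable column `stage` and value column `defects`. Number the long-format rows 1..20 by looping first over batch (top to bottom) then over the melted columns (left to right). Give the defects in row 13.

20 rows total (5 × 4). Row 13: index ⌊(13-1)/4⌋ = 3 into batch → B020; (13-1) mod 4 = 0 into the melted columns → cut.
So row 13 is (B020, cut, 361); defects = 361.

361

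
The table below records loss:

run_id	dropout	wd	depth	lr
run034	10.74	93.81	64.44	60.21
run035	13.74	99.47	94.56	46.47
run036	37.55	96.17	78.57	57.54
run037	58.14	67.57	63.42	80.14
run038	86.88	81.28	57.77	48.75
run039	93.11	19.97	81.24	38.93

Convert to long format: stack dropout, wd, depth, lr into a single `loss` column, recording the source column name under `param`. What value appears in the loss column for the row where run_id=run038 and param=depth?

Unpivoting turns each (run_id, wide-column) pair into one long row.
The wide cell at row run038, column depth holds 57.77, so the long row (run038, depth) has loss=57.77.

57.77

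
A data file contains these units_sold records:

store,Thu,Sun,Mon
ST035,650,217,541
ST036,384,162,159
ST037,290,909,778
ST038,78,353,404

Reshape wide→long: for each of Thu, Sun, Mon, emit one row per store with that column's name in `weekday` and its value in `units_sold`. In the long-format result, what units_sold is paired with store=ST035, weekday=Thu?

650

Unpivoting turns each (store, wide-column) pair into one long row.
The wide cell at row ST035, column Thu holds 650, so the long row (ST035, Thu) has units_sold=650.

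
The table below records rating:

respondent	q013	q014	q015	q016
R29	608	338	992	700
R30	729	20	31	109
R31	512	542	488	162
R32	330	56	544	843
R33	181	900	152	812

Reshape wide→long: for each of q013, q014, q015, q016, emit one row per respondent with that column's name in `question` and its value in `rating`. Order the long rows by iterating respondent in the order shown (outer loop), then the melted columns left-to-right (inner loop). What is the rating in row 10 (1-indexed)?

20 rows total (5 × 4). Row 10: index ⌊(10-1)/4⌋ = 2 into respondent → R31; (10-1) mod 4 = 1 into the melted columns → q014.
So row 10 is (R31, q014, 542); rating = 542.

542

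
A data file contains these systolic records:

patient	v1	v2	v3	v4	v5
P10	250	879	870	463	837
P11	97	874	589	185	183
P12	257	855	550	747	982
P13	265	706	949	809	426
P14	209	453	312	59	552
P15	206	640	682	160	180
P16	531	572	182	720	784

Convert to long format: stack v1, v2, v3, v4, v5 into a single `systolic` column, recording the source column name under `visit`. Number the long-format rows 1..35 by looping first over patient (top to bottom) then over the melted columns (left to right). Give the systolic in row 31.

35 rows total (7 × 5). Row 31: index ⌊(31-1)/5⌋ = 6 into patient → P16; (31-1) mod 5 = 0 into the melted columns → v1.
So row 31 is (P16, v1, 531); systolic = 531.

531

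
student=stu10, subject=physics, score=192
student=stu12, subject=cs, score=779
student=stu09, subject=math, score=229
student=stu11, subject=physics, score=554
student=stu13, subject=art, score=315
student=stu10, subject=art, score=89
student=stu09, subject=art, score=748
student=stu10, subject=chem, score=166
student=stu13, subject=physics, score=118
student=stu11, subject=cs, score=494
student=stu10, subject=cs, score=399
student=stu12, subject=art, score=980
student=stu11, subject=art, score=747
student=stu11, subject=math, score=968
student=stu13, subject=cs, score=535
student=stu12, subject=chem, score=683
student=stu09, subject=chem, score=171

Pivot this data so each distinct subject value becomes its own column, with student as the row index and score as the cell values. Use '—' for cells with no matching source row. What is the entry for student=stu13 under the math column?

No long-format row has student=stu13 and subject=math, so the cell is —.

—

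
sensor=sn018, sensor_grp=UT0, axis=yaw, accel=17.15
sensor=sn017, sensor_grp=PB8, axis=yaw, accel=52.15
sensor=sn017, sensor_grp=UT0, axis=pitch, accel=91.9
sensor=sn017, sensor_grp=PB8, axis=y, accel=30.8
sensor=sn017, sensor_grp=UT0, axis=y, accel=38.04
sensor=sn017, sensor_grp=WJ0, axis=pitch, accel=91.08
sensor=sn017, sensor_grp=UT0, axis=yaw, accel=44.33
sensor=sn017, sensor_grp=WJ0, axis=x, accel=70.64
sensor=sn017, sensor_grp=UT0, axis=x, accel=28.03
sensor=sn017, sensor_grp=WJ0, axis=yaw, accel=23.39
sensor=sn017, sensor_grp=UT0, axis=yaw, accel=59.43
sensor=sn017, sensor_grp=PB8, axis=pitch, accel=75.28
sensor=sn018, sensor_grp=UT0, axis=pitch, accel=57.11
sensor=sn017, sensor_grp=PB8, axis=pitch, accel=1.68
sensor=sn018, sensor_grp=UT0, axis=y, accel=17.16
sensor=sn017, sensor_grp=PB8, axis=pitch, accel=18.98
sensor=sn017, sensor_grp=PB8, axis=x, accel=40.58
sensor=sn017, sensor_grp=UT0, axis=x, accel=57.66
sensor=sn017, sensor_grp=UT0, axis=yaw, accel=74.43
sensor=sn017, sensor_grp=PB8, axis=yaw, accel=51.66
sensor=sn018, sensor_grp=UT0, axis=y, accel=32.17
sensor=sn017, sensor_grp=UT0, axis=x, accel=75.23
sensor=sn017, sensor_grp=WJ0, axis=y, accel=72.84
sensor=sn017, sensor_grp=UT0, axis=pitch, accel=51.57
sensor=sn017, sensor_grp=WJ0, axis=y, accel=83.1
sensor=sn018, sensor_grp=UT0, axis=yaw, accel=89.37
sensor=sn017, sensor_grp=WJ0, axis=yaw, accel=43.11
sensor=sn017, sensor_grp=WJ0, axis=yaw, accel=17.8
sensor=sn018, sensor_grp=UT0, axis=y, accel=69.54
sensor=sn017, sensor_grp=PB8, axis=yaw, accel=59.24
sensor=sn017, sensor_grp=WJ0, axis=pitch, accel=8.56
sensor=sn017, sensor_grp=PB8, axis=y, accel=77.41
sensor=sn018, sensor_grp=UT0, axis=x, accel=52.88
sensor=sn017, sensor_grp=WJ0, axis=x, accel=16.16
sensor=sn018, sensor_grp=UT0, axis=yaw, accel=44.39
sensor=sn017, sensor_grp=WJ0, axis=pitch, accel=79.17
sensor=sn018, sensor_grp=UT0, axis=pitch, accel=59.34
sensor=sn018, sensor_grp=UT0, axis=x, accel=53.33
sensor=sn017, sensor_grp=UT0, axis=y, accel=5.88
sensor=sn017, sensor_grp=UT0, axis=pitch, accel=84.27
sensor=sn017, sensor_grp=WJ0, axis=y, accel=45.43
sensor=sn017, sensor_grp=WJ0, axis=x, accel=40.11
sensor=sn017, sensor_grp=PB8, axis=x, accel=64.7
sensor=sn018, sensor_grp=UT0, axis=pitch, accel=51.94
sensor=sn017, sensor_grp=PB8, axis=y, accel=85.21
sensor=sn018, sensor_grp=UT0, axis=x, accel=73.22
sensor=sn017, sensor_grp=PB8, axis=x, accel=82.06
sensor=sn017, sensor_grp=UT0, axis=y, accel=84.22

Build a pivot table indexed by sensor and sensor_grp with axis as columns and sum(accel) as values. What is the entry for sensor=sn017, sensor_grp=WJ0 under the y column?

Rows with sensor=sn017, sensor_grp=WJ0 and axis=y: accel values are 72.84, 83.1, 45.43.
72.84 + 83.1 + 45.43 = 201.37.

201.37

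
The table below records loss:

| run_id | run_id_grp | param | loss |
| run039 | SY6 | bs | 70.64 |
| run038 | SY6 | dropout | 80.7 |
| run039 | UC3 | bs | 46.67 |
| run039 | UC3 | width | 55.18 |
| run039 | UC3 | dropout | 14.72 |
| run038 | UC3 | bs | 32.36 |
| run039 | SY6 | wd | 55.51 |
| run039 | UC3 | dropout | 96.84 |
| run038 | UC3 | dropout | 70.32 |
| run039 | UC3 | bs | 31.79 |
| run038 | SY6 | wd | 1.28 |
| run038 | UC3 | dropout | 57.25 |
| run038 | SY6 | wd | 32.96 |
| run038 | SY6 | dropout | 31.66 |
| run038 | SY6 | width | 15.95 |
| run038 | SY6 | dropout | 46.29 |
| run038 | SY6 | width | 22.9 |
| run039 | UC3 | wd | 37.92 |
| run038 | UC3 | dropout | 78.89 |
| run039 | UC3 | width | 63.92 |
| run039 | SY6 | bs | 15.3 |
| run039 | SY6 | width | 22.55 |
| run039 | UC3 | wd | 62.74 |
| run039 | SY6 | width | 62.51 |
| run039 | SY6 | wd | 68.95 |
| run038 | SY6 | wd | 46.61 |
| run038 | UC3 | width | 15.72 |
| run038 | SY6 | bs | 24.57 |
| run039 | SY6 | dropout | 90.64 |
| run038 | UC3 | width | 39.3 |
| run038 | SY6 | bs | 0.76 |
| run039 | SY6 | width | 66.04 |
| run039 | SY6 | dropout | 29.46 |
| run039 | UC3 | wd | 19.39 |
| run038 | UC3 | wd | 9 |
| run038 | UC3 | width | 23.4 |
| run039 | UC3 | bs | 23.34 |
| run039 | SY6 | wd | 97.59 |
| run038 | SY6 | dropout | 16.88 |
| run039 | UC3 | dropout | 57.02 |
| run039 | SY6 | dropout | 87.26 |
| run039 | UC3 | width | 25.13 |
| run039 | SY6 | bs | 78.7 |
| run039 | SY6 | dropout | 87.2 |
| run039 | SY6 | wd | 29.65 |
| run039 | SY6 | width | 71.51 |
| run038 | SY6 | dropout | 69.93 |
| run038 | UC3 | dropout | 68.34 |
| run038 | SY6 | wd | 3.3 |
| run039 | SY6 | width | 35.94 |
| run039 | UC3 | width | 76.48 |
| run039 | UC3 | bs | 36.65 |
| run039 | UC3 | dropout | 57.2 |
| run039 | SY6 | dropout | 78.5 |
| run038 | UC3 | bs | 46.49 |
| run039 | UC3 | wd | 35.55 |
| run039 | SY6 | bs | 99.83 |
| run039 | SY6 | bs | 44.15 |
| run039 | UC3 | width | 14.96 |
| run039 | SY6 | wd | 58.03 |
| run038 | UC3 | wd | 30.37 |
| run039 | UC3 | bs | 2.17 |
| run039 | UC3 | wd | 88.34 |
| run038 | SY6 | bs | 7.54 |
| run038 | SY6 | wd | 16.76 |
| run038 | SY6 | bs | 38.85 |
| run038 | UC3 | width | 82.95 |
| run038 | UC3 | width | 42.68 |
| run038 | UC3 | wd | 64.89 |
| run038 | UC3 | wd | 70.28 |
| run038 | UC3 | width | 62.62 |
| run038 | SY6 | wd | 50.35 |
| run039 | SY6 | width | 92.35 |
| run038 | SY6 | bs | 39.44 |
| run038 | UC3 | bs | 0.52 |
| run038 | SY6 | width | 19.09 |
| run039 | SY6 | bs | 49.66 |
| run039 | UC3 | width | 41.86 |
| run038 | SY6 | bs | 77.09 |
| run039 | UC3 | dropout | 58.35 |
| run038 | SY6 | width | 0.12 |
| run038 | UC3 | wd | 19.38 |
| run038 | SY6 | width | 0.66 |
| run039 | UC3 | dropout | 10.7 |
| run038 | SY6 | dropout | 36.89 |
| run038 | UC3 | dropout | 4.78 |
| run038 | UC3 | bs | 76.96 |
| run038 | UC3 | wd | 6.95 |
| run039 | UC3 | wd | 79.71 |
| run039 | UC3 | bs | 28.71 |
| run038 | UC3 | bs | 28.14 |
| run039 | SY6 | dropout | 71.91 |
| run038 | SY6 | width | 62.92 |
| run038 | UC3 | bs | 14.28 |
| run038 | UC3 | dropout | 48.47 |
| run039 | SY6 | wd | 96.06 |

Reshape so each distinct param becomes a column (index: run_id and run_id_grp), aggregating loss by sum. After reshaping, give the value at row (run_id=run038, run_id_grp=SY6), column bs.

188.25

Rows with run_id=run038, run_id_grp=SY6 and param=bs: loss values are 24.57, 0.76, 7.54, 38.85, 39.44, 77.09.
24.57 + 0.76 + 7.54 + 38.85 + 39.44 + 77.09 = 188.25.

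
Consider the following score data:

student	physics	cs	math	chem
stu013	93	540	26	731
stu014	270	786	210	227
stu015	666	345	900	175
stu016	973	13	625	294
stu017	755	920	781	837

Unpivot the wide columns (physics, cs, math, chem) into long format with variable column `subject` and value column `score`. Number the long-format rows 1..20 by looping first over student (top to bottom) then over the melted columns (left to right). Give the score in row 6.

20 rows total (5 × 4). Row 6: index ⌊(6-1)/4⌋ = 1 into student → stu014; (6-1) mod 4 = 1 into the melted columns → cs.
So row 6 is (stu014, cs, 786); score = 786.

786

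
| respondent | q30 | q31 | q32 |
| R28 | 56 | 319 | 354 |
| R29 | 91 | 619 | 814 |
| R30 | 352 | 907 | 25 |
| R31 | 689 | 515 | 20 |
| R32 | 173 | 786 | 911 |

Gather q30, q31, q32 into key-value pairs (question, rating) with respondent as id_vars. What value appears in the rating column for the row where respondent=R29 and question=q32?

814

Unpivoting turns each (respondent, wide-column) pair into one long row.
The wide cell at row R29, column q32 holds 814, so the long row (R29, q32) has rating=814.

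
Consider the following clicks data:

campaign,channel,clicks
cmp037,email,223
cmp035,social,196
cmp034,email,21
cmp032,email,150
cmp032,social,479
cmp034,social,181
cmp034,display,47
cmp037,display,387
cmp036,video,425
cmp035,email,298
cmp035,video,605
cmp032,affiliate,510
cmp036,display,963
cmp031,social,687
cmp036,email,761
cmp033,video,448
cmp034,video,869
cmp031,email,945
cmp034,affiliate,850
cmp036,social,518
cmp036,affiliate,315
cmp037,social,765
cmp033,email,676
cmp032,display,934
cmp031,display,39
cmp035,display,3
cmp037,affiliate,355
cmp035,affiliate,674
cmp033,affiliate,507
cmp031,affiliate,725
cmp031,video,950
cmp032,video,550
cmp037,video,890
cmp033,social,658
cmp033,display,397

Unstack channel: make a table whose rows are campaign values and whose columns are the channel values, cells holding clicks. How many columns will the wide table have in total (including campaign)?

6

1 column for campaign plus 5 distinct channel values → 6 columns.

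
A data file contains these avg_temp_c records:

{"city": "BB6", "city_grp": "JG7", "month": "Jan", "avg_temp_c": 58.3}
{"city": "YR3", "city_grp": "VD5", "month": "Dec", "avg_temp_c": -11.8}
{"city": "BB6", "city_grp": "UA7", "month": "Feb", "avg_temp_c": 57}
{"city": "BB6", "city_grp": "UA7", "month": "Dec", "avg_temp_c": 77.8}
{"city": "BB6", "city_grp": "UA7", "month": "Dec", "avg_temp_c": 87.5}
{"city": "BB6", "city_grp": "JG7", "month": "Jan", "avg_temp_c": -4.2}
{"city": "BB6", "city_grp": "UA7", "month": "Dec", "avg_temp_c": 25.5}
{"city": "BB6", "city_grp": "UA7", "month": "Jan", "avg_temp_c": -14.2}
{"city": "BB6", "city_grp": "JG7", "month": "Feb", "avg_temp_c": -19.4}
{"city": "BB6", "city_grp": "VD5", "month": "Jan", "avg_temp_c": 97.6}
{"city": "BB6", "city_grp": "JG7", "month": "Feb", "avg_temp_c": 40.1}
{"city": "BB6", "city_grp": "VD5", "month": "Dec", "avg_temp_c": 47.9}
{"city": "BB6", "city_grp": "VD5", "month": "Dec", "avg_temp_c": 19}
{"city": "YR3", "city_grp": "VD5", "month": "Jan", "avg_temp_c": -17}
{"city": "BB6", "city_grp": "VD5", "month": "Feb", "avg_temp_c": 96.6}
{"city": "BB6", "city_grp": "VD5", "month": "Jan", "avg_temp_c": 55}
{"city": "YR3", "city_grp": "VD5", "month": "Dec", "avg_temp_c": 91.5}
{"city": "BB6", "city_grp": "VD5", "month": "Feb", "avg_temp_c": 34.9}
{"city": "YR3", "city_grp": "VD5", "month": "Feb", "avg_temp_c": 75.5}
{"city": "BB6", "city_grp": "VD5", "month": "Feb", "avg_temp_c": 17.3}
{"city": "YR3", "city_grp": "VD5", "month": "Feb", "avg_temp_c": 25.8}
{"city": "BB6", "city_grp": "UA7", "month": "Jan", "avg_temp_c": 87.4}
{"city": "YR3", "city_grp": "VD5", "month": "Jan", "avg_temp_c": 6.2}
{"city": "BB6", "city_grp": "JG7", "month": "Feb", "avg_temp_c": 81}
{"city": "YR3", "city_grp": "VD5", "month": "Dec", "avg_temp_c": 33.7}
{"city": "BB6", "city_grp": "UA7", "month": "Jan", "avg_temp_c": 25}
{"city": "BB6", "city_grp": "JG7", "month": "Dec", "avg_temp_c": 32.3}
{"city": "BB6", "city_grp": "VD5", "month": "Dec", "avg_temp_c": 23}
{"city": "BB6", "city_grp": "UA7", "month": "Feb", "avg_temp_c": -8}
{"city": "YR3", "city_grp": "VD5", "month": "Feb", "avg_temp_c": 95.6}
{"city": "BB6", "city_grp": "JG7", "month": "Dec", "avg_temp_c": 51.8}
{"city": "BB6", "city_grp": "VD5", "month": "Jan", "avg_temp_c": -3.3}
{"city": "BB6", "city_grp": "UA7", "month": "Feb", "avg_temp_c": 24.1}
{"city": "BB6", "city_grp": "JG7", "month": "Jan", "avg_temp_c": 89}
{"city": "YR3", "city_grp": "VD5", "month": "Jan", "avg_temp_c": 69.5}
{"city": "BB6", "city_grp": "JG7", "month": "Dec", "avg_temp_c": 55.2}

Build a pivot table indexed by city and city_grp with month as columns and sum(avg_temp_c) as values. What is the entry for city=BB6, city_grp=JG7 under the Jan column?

143.1

Rows with city=BB6, city_grp=JG7 and month=Jan: avg_temp_c values are 58.3, -4.2, 89.
58.3 + -4.2 + 89 = 143.1.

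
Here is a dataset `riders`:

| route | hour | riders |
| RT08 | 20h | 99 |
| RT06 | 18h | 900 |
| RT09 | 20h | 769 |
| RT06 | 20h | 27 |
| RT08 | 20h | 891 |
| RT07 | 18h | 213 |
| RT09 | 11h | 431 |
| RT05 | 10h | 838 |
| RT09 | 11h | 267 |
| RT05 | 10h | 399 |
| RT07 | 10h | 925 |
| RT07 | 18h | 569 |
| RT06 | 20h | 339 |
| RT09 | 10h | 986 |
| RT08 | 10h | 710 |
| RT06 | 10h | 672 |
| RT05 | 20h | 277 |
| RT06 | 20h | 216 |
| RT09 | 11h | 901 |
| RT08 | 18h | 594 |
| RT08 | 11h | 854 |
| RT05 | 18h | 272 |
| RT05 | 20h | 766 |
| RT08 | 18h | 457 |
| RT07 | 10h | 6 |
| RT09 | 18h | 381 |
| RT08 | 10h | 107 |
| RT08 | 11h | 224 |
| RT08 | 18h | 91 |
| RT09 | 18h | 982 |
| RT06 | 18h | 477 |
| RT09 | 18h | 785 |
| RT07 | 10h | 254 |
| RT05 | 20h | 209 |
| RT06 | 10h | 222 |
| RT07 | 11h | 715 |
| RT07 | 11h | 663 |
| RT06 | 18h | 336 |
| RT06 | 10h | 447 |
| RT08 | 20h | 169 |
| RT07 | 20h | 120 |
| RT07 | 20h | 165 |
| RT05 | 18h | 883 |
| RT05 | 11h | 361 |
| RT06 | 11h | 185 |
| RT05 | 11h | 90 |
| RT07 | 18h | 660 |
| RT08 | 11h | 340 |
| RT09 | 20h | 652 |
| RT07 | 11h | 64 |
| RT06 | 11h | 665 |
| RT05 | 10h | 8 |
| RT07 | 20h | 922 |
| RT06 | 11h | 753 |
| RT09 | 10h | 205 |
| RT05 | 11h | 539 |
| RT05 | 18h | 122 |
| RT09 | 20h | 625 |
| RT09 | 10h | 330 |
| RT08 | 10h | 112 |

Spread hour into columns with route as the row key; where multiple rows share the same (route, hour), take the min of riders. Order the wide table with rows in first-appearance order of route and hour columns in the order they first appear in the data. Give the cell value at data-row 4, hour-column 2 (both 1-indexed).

213

With rows in first-appearance order of route, row 4 is route=RT07. hour columns in first-appearance order: 20h, 18h, 11h, 10h; column 2 is 18h.
Long rows with route=RT07, hour=18h: min(213, 569, 660) = 213.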